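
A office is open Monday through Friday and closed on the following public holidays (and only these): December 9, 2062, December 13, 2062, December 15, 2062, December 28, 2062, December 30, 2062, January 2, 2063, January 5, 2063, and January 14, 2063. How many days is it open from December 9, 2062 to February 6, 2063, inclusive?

December 9, 2062 is a Saturday.
That's 60 days from start to end, counting both.
60 = 7 × 8 + 4, so there are 8 full weeks plus 4 extra days.
Each full week contributes 5 weekdays (Mon–Fri): 8 × 5 = 40.
The 4 extra days are Sat, Sun, Mon, Tue — 2 of them qualify.
Total: 40 + 2 = 42.
Holidays: December 9, 2062 (Sat); December 13, 2062 (Wed); December 15, 2062 (Fri); December 28, 2062 (Thu); December 30, 2062 (Sat); January 2, 2063 (Tue); January 5, 2063 (Fri); January 14, 2063 (Sun).
5 of the 8 holidays fall on weekdays; the rest are weekends and were already excluded.
Business days: 42 − 5 = 37.

37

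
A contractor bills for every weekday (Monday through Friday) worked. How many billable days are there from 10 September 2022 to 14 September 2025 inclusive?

785 weekdays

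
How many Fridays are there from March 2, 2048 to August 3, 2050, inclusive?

126

March 2, 2048 is a Monday.
The range spans 885 days (inclusive of both endpoints).
885 = 7 × 126 + 3, so there are 126 full weeks plus 3 extra days.
Each full week contributes one Friday: 126 so far.
The 3 extra days are Mon, Tue, Wed — none qualify.
Total: 126 + 0 = 126.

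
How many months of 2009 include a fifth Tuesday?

4

A month has five Tuesdays exactly when Tuesday falls within its first (length − 28) days.
Jan: 31 days, starts Thu → 5 of Thu, Fri, Sat
Feb: 28 days, starts Sun → 5 of (none)
Mar: 31 days, starts Sun → 5 of Sun, Mon, Tue ✓
Apr: 30 days, starts Wed → 5 of Wed, Thu
May: 31 days, starts Fri → 5 of Fri, Sat, Sun
Jun: 30 days, starts Mon → 5 of Mon, Tue ✓
Jul: 31 days, starts Wed → 5 of Wed, Thu, Fri
Aug: 31 days, starts Sat → 5 of Sat, Sun, Mon
Sep: 30 days, starts Tue → 5 of Tue, Wed ✓
Oct: 31 days, starts Thu → 5 of Thu, Fri, Sat
Nov: 30 days, starts Sun → 5 of Sun, Mon
Dec: 31 days, starts Tue → 5 of Tue, Wed, Thu ✓
Months with five Tuesdays: Mar, Jun, Sep, Dec.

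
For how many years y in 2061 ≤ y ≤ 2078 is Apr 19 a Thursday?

Day of week of April 19 in each year:
2061: Tue, 2062: Wed, 2063: Thu ✓, 2064: Sat, 2065: Sun, 2066: Mon, 2067: Tue, 2068: Thu ✓, 2069: Fri, 2070: Sat, 2071: Sun, 2072: Tue, 2073: Wed, 2074: Thu ✓, 2075: Fri, 2076: Sun, 2077: Mon, 2078: Tue
Thursdays: 2063, 2068, 2074.

3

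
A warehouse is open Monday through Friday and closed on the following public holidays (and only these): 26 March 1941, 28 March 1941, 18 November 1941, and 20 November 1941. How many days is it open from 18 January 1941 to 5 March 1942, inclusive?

18 January 1941 is a Saturday.
The range spans 412 days (inclusive of both endpoints).
412 = 7 × 58 + 6, so there are 58 full weeks plus 6 extra days.
Each full week contributes 5 weekdays (Mon–Fri): 58 × 5 = 290.
The 6 extra days are Saturday, Sunday, Monday, Tuesday, Wednesday, Thursday — 4 of them qualify.
Total: 290 + 4 = 294.
Holidays: 26 March 1941 (Wed); 28 March 1941 (Fri); 18 November 1941 (Tue); 20 November 1941 (Thu).
All 4 holidays fall on weekdays, so subtract 4.
Business days: 294 − 4 = 290.

290 working days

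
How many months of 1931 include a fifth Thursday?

5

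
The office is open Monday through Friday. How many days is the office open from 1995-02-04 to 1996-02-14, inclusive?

268 weekdays

1995-02-04 is a Saturday.
That's 376 days from start to end, counting both.
376 = 7 × 53 + 5, so there are 53 full weeks plus 5 extra days.
Each full week contributes 5 weekdays (Mon–Fri): 53 × 5 = 265.
The 5 extra days are Sat, Sun, Mon, Tue, Wed — 3 of them qualify.
Total: 265 + 3 = 268.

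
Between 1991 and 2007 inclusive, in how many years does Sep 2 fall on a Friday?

2

Day of week of September 2 in each year:
1991: Mon, 1992: Wed, 1993: Thu, 1994: Fri ✓, 1995: Sat, 1996: Mon, 1997: Tue, 1998: Wed, 1999: Thu, 2000: Sat, 2001: Sun, 2002: Mon, 2003: Tue, 2004: Thu, 2005: Fri ✓, 2006: Sat, 2007: Sun
Fridays: 1994, 2005.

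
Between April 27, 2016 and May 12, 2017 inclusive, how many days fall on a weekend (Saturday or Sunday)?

April 27, 2016 is a Wednesday.
That's 381 days from start to end, counting both.
381 = 7 × 54 + 3, so there are 54 full weeks plus 3 extra days.
Each full week contributes 2 weekend days (Sat, Sun): 54 × 2 = 108.
The 3 extra days are Wed, Thu, Fri — none qualify.
Total: 108 + 0 = 108.

108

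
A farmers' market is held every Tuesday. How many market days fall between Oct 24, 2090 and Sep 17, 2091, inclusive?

Oct 24, 2090 is a Tuesday.
That's 329 days from start to end, counting both.
329 = 7 × 47, so the span is exactly 47 full weeks.
Each full week contributes one Tuesday: 47 so far.
Total: 47.

47 Tuesdays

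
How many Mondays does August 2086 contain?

4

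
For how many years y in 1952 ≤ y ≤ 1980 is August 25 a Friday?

Day of week of August 25 in each year:
1952: Mon, 1953: Tue, 1954: Wed, 1955: Thu, 1956: Sat, 1957: Sun, 1958: Mon, 1959: Tue, 1960: Thu, 1961: Fri ✓, 1962: Sat, 1963: Sun, 1964: Tue, 1965: Wed, 1966: Thu, 1967: Fri ✓, 1968: Sun, 1969: Mon, 1970: Tue, 1971: Wed, 1972: Fri ✓, 1973: Sat, 1974: Sun, 1975: Mon, 1976: Wed, 1977: Thu, 1978: Fri ✓, 1979: Sat, 1980: Mon
Fridays: 1961, 1967, 1972, 1978.

4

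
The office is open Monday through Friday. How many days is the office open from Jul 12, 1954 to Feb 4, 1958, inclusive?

932 weekdays

Jul 12, 1954 is a Monday.
From Jul 12, 1954 to Feb 4, 1958 is 1304 days inclusive.
1304 = 7 × 186 + 2, so there are 186 full weeks plus 2 extra days.
Each full week contributes 5 weekdays (Mon–Fri): 186 × 5 = 930.
The 2 extra days are Mon, Tue — 2 of them qualify.
Total: 930 + 2 = 932.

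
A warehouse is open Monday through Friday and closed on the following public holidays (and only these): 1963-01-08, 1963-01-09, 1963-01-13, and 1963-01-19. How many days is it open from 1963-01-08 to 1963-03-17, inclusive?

47

1963-01-08 is a Tuesday.
That's 69 days from start to end, counting both.
69 = 7 × 9 + 6, so there are 9 full weeks plus 6 extra days.
Each full week contributes 5 weekdays (Mon–Fri): 9 × 5 = 45.
The 6 extra days are Tuesday, Wednesday, Thursday, Friday, Saturday, Sunday — 4 of them qualify.
Total: 45 + 4 = 49.
Holidays: 1963-01-08 (Tue); 1963-01-09 (Wed); 1963-01-13 (Sun); 1963-01-19 (Sat).
2 of the 4 holidays fall on weekdays; the rest are weekends and were already excluded.
Business days: 49 − 2 = 47.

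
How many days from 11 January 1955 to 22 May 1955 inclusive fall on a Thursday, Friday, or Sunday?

11 January 1955 is a Tuesday.
From 11 January 1955 to 22 May 1955 is 132 days inclusive.
132 = 7 × 18 + 6, so there are 18 full weeks plus 6 extra days.
Each full week contributes 3 days from the set (Thu, Fri, Sun): 18 × 3 = 54.
The 6 extra days are Tuesday, Wednesday, Thursday, Friday, Saturday, Sunday — 3 of them qualify.
Total: 54 + 3 = 57.

57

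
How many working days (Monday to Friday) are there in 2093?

Jan 1, 2093 is a Thursday.
That's 365 days from start to end, counting both.
365 = 7 × 52 + 1, so there are 52 full weeks plus 1 extra day.
Each full week contributes 5 weekdays (Mon–Fri): 52 × 5 = 260.
The 1 extra day is Thu — 1 of them qualifies.
Total: 260 + 1 = 261.

261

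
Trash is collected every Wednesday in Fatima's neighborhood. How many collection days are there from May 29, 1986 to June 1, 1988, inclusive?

May 29, 1986 is a Thursday.
That's 735 days from start to end, counting both.
735 = 7 × 105, so the span is exactly 105 full weeks.
Each full week contributes one Wednesday: 105 so far.

105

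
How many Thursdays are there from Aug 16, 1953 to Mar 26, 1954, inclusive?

Aug 16, 1953 is a Sunday.
That's 223 days from start to end, counting both.
223 = 7 × 31 + 6, so there are 31 full weeks plus 6 extra days.
Each full week contributes one Thursday: 31 so far.
The 6 extra days are Sunday, Monday, Tuesday, Wednesday, Thursday, Friday — 1 of them qualifies.
Total: 31 + 1 = 32.

32 Thursdays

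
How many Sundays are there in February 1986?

4

Feb 1, 1986 is a Saturday.
From Feb 1, 1986 to Feb 28, 1986 is 28 days inclusive.
28 = 7 × 4, so the span is exactly 4 full weeks.
Each full week contributes one Sunday: 4 so far.
Total: 4.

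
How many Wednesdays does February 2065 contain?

4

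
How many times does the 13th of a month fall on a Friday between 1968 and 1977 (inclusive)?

16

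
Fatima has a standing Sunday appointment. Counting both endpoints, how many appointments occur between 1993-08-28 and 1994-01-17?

1993-08-28 is a Saturday.
The range spans 143 days (inclusive of both endpoints).
143 = 7 × 20 + 3, so there are 20 full weeks plus 3 extra days.
Each full week contributes one Sunday: 20 so far.
The 3 extra days are Saturday, Sunday, Monday — 1 of them qualifies.
Total: 20 + 1 = 21.

21 Sundays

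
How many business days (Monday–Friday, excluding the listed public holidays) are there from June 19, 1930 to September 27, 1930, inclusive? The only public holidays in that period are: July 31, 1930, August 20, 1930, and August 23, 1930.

70 business days

June 19, 1930 is a Thursday.
That's 101 days from start to end, counting both.
101 = 7 × 14 + 3, so there are 14 full weeks plus 3 extra days.
Each full week contributes 5 weekdays (Mon–Fri): 14 × 5 = 70.
The 3 extra days are Thu, Fri, Sat — 2 of them qualify.
Total: 70 + 2 = 72.
Holidays: July 31, 1930 (Thu); August 20, 1930 (Wed); August 23, 1930 (Sat).
2 of the 3 holidays fall on weekdays; the rest are weekends and were already excluded.
Business days: 72 − 2 = 70.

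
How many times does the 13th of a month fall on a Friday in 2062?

The 13th falls on a Friday when the month's 13th has weekday Fri.
Jan 13 is Fri ✓; Feb 13 is Mon; Mar 13 is Mon; Apr 13 is Thu; May 13 is Sat; Jun 13 is Tue; Jul 13 is Thu; Aug 13 is Sun; Sep 13 is Wed; Oct 13 is Fri ✓; Nov 13 is Mon; Dec 13 is Wed.
Friday the 13ths: Jan, Oct.

2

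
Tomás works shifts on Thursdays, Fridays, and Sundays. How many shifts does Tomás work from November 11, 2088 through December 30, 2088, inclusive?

22

November 11, 2088 is a Thursday.
The range spans 50 days (inclusive of both endpoints).
50 = 7 × 7 + 1, so there are 7 full weeks plus 1 extra day.
Each full week contributes 3 days from the set (Thu, Fri, Sun): 7 × 3 = 21.
The 1 extra day is Thu — 1 of them qualifies.
Total: 21 + 1 = 22.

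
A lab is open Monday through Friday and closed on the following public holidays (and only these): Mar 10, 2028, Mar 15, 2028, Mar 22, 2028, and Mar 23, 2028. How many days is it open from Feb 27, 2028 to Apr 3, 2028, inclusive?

22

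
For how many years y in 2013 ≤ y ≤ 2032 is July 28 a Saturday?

2

Day of week of July 28 in each year:
2013: Sun, 2014: Mon, 2015: Tue, 2016: Thu, 2017: Fri, 2018: Sat ✓, 2019: Sun, 2020: Tue, 2021: Wed, 2022: Thu, 2023: Fri, 2024: Sun, 2025: Mon, 2026: Tue, 2027: Wed, 2028: Fri, 2029: Sat ✓, 2030: Sun, 2031: Mon, 2032: Wed
Saturdays: 2018, 2029.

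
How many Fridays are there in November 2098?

4

2098-11-01 is a Saturday.
From 2098-11-01 to 2098-11-30 is 30 days inclusive.
30 = 7 × 4 + 2, so there are 4 full weeks plus 2 extra days.
Each full week contributes one Friday: 4 so far.
The 2 extra days are Saturday, Sunday — none qualify.
Total: 4 + 0 = 4.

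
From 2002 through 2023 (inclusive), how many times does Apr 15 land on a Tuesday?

Day of week of April 15 in each year:
2002: Mon, 2003: Tue ✓, 2004: Thu, 2005: Fri, 2006: Sat, 2007: Sun, 2008: Tue ✓, 2009: Wed, 2010: Thu, 2011: Fri, 2012: Sun, 2013: Mon, 2014: Tue ✓, 2015: Wed, 2016: Fri, 2017: Sat, 2018: Sun, 2019: Mon, 2020: Wed, 2021: Thu, 2022: Fri, 2023: Sat
Tuesdays: 2003, 2008, 2014.

3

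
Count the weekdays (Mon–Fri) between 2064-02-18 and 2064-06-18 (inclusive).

88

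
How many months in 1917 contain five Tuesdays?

4

A month has five Tuesdays exactly when Tuesday falls within its first (length − 28) days.
Jan: 31 days, starts Mon → 5 of Mon, Tue, Wed ✓
Feb: 28 days, starts Thu → 5 of (none)
Mar: 31 days, starts Thu → 5 of Thu, Fri, Sat
Apr: 30 days, starts Sun → 5 of Sun, Mon
May: 31 days, starts Tue → 5 of Tue, Wed, Thu ✓
Jun: 30 days, starts Fri → 5 of Fri, Sat
Jul: 31 days, starts Sun → 5 of Sun, Mon, Tue ✓
Aug: 31 days, starts Wed → 5 of Wed, Thu, Fri
Sep: 30 days, starts Sat → 5 of Sat, Sun
Oct: 31 days, starts Mon → 5 of Mon, Tue, Wed ✓
Nov: 30 days, starts Thu → 5 of Thu, Fri
Dec: 31 days, starts Sat → 5 of Sat, Sun, Mon
Months with five Tuesdays: Jan, May, Jul, Oct.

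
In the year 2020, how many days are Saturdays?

Jan 1, 2020 is a Wednesday.
The range spans 366 days (inclusive of both endpoints).
366 = 7 × 52 + 2, so there are 52 full weeks plus 2 extra days.
Each full week contributes one Saturday: 52 so far.
The 2 extra days are Wednesday, Thursday — none qualify.
Total: 52 + 0 = 52.

52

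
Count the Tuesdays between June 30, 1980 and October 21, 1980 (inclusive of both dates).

June 30, 1980 is a Monday.
That's 114 days from start to end, counting both.
114 = 7 × 16 + 2, so there are 16 full weeks plus 2 extra days.
Each full week contributes one Tuesday: 16 so far.
The 2 extra days are Monday, Tuesday — 1 of them qualifies.
Total: 16 + 1 = 17.

17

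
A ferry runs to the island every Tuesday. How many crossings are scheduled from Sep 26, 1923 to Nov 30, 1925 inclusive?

Sep 26, 1923 is a Wednesday.
The range spans 797 days (inclusive of both endpoints).
797 = 7 × 113 + 6, so there are 113 full weeks plus 6 extra days.
Each full week contributes one Tuesday: 113 so far.
The 6 extra days are Wed, Thu, Fri, Sat, Sun, Mon — none qualify.
Total: 113 + 0 = 113.

113 Tuesdays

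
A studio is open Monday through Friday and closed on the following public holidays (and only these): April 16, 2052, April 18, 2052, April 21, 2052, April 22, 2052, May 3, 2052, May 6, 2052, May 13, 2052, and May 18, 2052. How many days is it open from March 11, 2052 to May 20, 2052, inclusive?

March 11, 2052 is a Monday.
The range spans 71 days (inclusive of both endpoints).
71 = 7 × 10 + 1, so there are 10 full weeks plus 1 extra day.
Each full week contributes 5 weekdays (Mon–Fri): 10 × 5 = 50.
The 1 extra day is Mon — 1 of them qualifies.
Total: 50 + 1 = 51.
Holidays: April 16, 2052 (Tue); April 18, 2052 (Thu); April 21, 2052 (Sun); April 22, 2052 (Mon); May 3, 2052 (Fri); May 6, 2052 (Mon); May 13, 2052 (Mon); May 18, 2052 (Sat).
6 of the 8 holidays fall on weekdays; the rest are weekends and were already excluded.
Business days: 51 − 6 = 45.

45 working days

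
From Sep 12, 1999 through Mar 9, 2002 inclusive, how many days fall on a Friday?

Sep 12, 1999 is a Sunday.
The range spans 910 days (inclusive of both endpoints).
910 = 7 × 130, so the span is exactly 130 full weeks.
Each full week contributes one Friday: 130 so far.
Total: 130.

130 Fridays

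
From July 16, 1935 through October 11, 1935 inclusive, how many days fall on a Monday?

12

July 16, 1935 is a Tuesday.
From July 16, 1935 to October 11, 1935 is 88 days inclusive.
88 = 7 × 12 + 4, so there are 12 full weeks plus 4 extra days.
Each full week contributes one Monday: 12 so far.
The 4 extra days are Tue, Wed, Thu, Fri — none qualify.
Total: 12 + 0 = 12.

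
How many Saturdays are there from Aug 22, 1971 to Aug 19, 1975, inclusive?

208

Aug 22, 1971 is a Sunday.
That's 1459 days from start to end, counting both.
1459 = 7 × 208 + 3, so there are 208 full weeks plus 3 extra days.
Each full week contributes one Saturday: 208 so far.
The 3 extra days are Sunday, Monday, Tuesday — none qualify.
Total: 208 + 0 = 208.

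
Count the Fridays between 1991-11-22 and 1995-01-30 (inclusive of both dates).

167 Fridays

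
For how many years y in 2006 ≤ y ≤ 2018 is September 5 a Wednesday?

3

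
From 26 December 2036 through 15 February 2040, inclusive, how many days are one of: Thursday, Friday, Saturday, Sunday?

655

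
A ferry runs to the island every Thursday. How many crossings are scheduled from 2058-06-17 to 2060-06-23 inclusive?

2058-06-17 is a Monday.
That's 738 days from start to end, counting both.
738 = 7 × 105 + 3, so there are 105 full weeks plus 3 extra days.
Each full week contributes one Thursday: 105 so far.
The 3 extra days are Monday, Tuesday, Wednesday — none qualify.
Total: 105 + 0 = 105.

105 Thursdays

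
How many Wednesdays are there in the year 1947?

53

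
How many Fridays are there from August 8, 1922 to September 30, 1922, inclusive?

8 Fridays

August 8, 1922 is a Tuesday.
The range spans 54 days (inclusive of both endpoints).
54 = 7 × 7 + 5, so there are 7 full weeks plus 5 extra days.
Each full week contributes one Friday: 7 so far.
The 5 extra days are Tuesday, Wednesday, Thursday, Friday, Saturday — 1 of them qualifies.
Total: 7 + 1 = 8.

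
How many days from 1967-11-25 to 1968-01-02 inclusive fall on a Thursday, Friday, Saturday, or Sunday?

22

1967-11-25 is a Saturday.
From 1967-11-25 to 1968-01-02 is 39 days inclusive.
39 = 7 × 5 + 4, so there are 5 full weeks plus 4 extra days.
Each full week contributes 4 days from the set (Thu, Fri, Sat, Sun): 5 × 4 = 20.
The 4 extra days are Saturday, Sunday, Monday, Tuesday — 2 of them qualify.
Total: 20 + 2 = 22.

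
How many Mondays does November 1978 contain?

November 1, 1978 is a Wednesday.
That's 30 days from start to end, counting both.
30 = 7 × 4 + 2, so there are 4 full weeks plus 2 extra days.
Each full week contributes one Monday: 4 so far.
The 2 extra days are Wed, Thu — none qualify.
Total: 4 + 0 = 4.

4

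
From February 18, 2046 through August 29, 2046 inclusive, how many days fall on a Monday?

February 18, 2046 is a Sunday.
The range spans 193 days (inclusive of both endpoints).
193 = 7 × 27 + 4, so there are 27 full weeks plus 4 extra days.
Each full week contributes one Monday: 27 so far.
The 4 extra days are Sunday, Monday, Tuesday, Wednesday — 1 of them qualifies.
Total: 27 + 1 = 28.

28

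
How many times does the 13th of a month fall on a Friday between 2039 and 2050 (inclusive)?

21

Friday-the-13ths by year:
2039: May
2040: Jan, Apr, Jul
2041: Sep, Dec
2042: Jun
2043: Feb, Mar, Nov
2044: May
2045: Jan, Oct
2046: Apr, Jul
2047: Sep, Dec
2048: Mar, Nov
2049: Aug
2050: May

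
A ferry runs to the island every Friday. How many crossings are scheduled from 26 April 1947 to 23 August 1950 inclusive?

173 Fridays

26 April 1947 is a Saturday.
That's 1216 days from start to end, counting both.
1216 = 7 × 173 + 5, so there are 173 full weeks plus 5 extra days.
Each full week contributes one Friday: 173 so far.
The 5 extra days are Saturday, Sunday, Monday, Tuesday, Wednesday — none qualify.
Total: 173 + 0 = 173.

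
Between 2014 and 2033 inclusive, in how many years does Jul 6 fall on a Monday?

Day of week of July 6 in each year:
2014: Sun, 2015: Mon ✓, 2016: Wed, 2017: Thu, 2018: Fri, 2019: Sat, 2020: Mon ✓, 2021: Tue, 2022: Wed, 2023: Thu, 2024: Sat, 2025: Sun, 2026: Mon ✓, 2027: Tue, 2028: Thu, 2029: Fri, 2030: Sat, 2031: Sun, 2032: Tue, 2033: Wed
Mondays: 2015, 2020, 2026.

3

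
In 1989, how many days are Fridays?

1989-01-01 is a Sunday.
From 1989-01-01 to 1989-12-31 is 365 days inclusive.
365 = 7 × 52 + 1, so there are 52 full weeks plus 1 extra day.
Each full week contributes one Friday: 52 so far.
The 1 extra day is Sunday — none qualify.
Total: 52 + 0 = 52.

52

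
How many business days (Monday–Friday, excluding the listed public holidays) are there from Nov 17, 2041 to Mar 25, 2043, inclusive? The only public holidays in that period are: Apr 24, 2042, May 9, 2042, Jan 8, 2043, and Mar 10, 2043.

Nov 17, 2041 is a Sunday.
From Nov 17, 2041 to Mar 25, 2043 is 494 days inclusive.
494 = 7 × 70 + 4, so there are 70 full weeks plus 4 extra days.
Each full week contributes 5 weekdays (Mon–Fri): 70 × 5 = 350.
The 4 extra days are Sunday, Monday, Tuesday, Wednesday — 3 of them qualify.
Total: 350 + 3 = 353.
Holidays: Apr 24, 2042 (Thu); May 9, 2042 (Fri); Jan 8, 2043 (Thu); Mar 10, 2043 (Tue).
All 4 holidays fall on weekdays, so subtract 4.
Business days: 353 − 4 = 349.

349 business days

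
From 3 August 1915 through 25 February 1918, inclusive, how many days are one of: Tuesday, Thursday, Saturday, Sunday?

536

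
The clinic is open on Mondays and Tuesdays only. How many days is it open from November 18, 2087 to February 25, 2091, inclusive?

November 18, 2087 is a Tuesday.
That's 1196 days from start to end, counting both.
1196 = 7 × 170 + 6, so there are 170 full weeks plus 6 extra days.
Each full week contributes 2 days from the set (Mon, Tue): 170 × 2 = 340.
The 6 extra days are Tue, Wed, Thu, Fri, Sat, Sun — 1 of them qualifies.
Total: 340 + 1 = 341.

341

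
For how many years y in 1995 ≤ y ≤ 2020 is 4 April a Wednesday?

Day of week of April 4 in each year:
1995: Tue, 1996: Thu, 1997: Fri, 1998: Sat, 1999: Sun, 2000: Tue, 2001: Wed ✓, 2002: Thu, 2003: Fri, 2004: Sun, 2005: Mon, 2006: Tue, 2007: Wed ✓, 2008: Fri, 2009: Sat, 2010: Sun, 2011: Mon, 2012: Wed ✓, 2013: Thu, 2014: Fri, 2015: Sat, 2016: Mon, 2017: Tue, 2018: Wed ✓, 2019: Thu, 2020: Sat
Wednesdays: 2001, 2007, 2012, 2018.

4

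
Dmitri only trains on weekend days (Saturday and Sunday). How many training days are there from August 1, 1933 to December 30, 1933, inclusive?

43

August 1, 1933 is a Tuesday.
The range spans 152 days (inclusive of both endpoints).
152 = 7 × 21 + 5, so there are 21 full weeks plus 5 extra days.
Each full week contributes 2 weekend days (Sat, Sun): 21 × 2 = 42.
The 5 extra days are Tuesday, Wednesday, Thursday, Friday, Saturday — 1 of them qualifies.
Total: 42 + 1 = 43.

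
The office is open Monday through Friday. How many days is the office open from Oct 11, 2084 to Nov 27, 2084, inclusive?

34 weekdays

Oct 11, 2084 is a Wednesday.
The range spans 48 days (inclusive of both endpoints).
48 = 7 × 6 + 6, so there are 6 full weeks plus 6 extra days.
Each full week contributes 5 weekdays (Mon–Fri): 6 × 5 = 30.
The 6 extra days are Wed, Thu, Fri, Sat, Sun, Mon — 4 of them qualify.
Total: 30 + 4 = 34.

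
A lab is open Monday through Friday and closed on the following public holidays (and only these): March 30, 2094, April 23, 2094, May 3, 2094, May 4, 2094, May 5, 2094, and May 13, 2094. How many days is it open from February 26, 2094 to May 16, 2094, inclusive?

50 working days

February 26, 2094 is a Friday.
From February 26, 2094 to May 16, 2094 is 80 days inclusive.
80 = 7 × 11 + 3, so there are 11 full weeks plus 3 extra days.
Each full week contributes 5 weekdays (Mon–Fri): 11 × 5 = 55.
The 3 extra days are Fri, Sat, Sun — 1 of them qualifies.
Total: 55 + 1 = 56.
Holidays: March 30, 2094 (Tue); April 23, 2094 (Fri); May 3, 2094 (Mon); May 4, 2094 (Tue); May 5, 2094 (Wed); May 13, 2094 (Thu).
All 6 holidays fall on weekdays, so subtract 6.
Business days: 56 − 6 = 50.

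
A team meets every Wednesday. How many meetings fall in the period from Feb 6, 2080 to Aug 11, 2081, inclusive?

Feb 6, 2080 is a Tuesday.
That's 553 days from start to end, counting both.
553 = 7 × 79, so the span is exactly 79 full weeks.
Each full week contributes one Wednesday: 79 so far.
Total: 79.

79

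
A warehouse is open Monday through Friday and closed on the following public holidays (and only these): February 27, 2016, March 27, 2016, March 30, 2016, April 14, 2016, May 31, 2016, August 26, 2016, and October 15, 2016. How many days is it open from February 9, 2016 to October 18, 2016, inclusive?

177 business days

February 9, 2016 is a Tuesday.
From February 9, 2016 to October 18, 2016 is 253 days inclusive.
253 = 7 × 36 + 1, so there are 36 full weeks plus 1 extra day.
Each full week contributes 5 weekdays (Mon–Fri): 36 × 5 = 180.
The 1 extra day is Tue — 1 of them qualifies.
Total: 180 + 1 = 181.
Holidays: February 27, 2016 (Sat); March 27, 2016 (Sun); March 30, 2016 (Wed); April 14, 2016 (Thu); May 31, 2016 (Tue); August 26, 2016 (Fri); October 15, 2016 (Sat).
4 of the 7 holidays fall on weekdays; the rest are weekends and were already excluded.
Business days: 181 − 4 = 177.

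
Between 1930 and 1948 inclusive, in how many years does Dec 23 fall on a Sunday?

2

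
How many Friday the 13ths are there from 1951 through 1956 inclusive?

Friday-the-13ths by year:
1951: Apr, Jul
1952: Jun
1953: Feb, Mar, Nov
1954: Aug
1955: May
1956: Jan, Apr, Jul

11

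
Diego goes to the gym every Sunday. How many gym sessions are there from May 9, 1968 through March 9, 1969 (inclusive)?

May 9, 1968 is a Thursday.
The range spans 305 days (inclusive of both endpoints).
305 = 7 × 43 + 4, so there are 43 full weeks plus 4 extra days.
Each full week contributes one Sunday: 43 so far.
The 4 extra days are Thursday, Friday, Saturday, Sunday — 1 of them qualifies.
Total: 43 + 1 = 44.

44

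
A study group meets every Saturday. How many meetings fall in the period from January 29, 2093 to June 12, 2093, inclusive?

19

January 29, 2093 is a Thursday.
From January 29, 2093 to June 12, 2093 is 135 days inclusive.
135 = 7 × 19 + 2, so there are 19 full weeks plus 2 extra days.
Each full week contributes one Saturday: 19 so far.
The 2 extra days are Thu, Fri — none qualify.
Total: 19 + 0 = 19.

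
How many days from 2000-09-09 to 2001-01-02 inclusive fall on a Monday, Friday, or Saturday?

2000-09-09 is a Saturday.
That's 116 days from start to end, counting both.
116 = 7 × 16 + 4, so there are 16 full weeks plus 4 extra days.
Each full week contributes 3 days from the set (Mon, Fri, Sat): 16 × 3 = 48.
The 4 extra days are Saturday, Sunday, Monday, Tuesday — 2 of them qualify.
Total: 48 + 2 = 50.

50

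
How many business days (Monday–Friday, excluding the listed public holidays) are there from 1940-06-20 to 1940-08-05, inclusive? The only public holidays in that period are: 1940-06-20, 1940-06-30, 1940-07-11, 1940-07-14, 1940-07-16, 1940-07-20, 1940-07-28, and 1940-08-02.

29 business days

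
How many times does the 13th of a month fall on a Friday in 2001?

2

The 13th falls on a Friday when the month's 13th has weekday Fri.
Jan 13 is Sat; Feb 13 is Tue; Mar 13 is Tue; Apr 13 is Fri ✓; May 13 is Sun; Jun 13 is Wed; Jul 13 is Fri ✓; Aug 13 is Mon; Sep 13 is Thu; Oct 13 is Sat; Nov 13 is Tue; Dec 13 is Thu.
Friday the 13ths: Apr, Jul.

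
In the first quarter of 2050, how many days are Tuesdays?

13

Jan 1, 2050 is a Saturday.
That's 90 days from start to end, counting both.
90 = 7 × 12 + 6, so there are 12 full weeks plus 6 extra days.
Each full week contributes one Tuesday: 12 so far.
The 6 extra days are Sat, Sun, Mon, Tue, Wed, Thu — 1 of them qualifies.
Total: 12 + 1 = 13.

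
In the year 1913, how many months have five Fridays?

4

A month has five Fridays exactly when Friday falls within its first (length − 28) days.
Jan: 31 days, starts Wed → 5 of Wed, Thu, Fri ✓
Feb: 28 days, starts Sat → 5 of (none)
Mar: 31 days, starts Sat → 5 of Sat, Sun, Mon
Apr: 30 days, starts Tue → 5 of Tue, Wed
May: 31 days, starts Thu → 5 of Thu, Fri, Sat ✓
Jun: 30 days, starts Sun → 5 of Sun, Mon
Jul: 31 days, starts Tue → 5 of Tue, Wed, Thu
Aug: 31 days, starts Fri → 5 of Fri, Sat, Sun ✓
Sep: 30 days, starts Mon → 5 of Mon, Tue
Oct: 31 days, starts Wed → 5 of Wed, Thu, Fri ✓
Nov: 30 days, starts Sat → 5 of Sat, Sun
Dec: 31 days, starts Mon → 5 of Mon, Tue, Wed
Months with five Fridays: Jan, May, Aug, Oct.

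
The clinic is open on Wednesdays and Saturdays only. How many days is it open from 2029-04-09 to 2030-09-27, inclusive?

153

2029-04-09 is a Monday.
The range spans 537 days (inclusive of both endpoints).
537 = 7 × 76 + 5, so there are 76 full weeks plus 5 extra days.
Each full week contributes 2 days from the set (Wed, Sat): 76 × 2 = 152.
The 5 extra days are Mon, Tue, Wed, Thu, Fri — 1 of them qualifies.
Total: 152 + 1 = 153.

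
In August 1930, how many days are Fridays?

1 August 1930 is a Friday.
From 1 August 1930 to 31 August 1930 is 31 days inclusive.
31 = 7 × 4 + 3, so there are 4 full weeks plus 3 extra days.
Each full week contributes one Friday: 4 so far.
The 3 extra days are Friday, Saturday, Sunday — 1 of them qualifies.
Total: 4 + 1 = 5.

5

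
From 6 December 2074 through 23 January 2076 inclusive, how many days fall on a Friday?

59 Fridays

6 December 2074 is a Thursday.
That's 414 days from start to end, counting both.
414 = 7 × 59 + 1, so there are 59 full weeks plus 1 extra day.
Each full week contributes one Friday: 59 so far.
The 1 extra day is Thursday — none qualify.
Total: 59 + 0 = 59.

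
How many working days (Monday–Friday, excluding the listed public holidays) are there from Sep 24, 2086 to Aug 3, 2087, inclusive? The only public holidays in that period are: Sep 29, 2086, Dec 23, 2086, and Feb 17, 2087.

222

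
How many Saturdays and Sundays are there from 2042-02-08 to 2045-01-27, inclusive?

2042-02-08 is a Saturday.
The range spans 1085 days (inclusive of both endpoints).
1085 = 7 × 155, so the span is exactly 155 full weeks.
Each full week contributes 2 weekend days (Sat, Sun): 155 × 2 = 310.

310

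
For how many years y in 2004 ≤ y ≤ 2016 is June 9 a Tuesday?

Day of week of June 9 in each year:
2004: Wed, 2005: Thu, 2006: Fri, 2007: Sat, 2008: Mon, 2009: Tue ✓, 2010: Wed, 2011: Thu, 2012: Sat, 2013: Sun, 2014: Mon, 2015: Tue ✓, 2016: Thu
Tuesdays: 2009, 2015.

2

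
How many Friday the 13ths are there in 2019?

The 13th falls on a Friday when the month's 13th has weekday Fri.
Jan 13 is Sun; Feb 13 is Wed; Mar 13 is Wed; Apr 13 is Sat; May 13 is Mon; Jun 13 is Thu; Jul 13 is Sat; Aug 13 is Tue; Sep 13 is Fri ✓; Oct 13 is Sun; Nov 13 is Wed; Dec 13 is Fri ✓.
Friday the 13ths: Sep, Dec.

2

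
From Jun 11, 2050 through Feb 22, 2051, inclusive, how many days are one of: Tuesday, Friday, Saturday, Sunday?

Jun 11, 2050 is a Saturday.
The range spans 257 days (inclusive of both endpoints).
257 = 7 × 36 + 5, so there are 36 full weeks plus 5 extra days.
Each full week contributes 4 days from the set (Tue, Fri, Sat, Sun): 36 × 4 = 144.
The 5 extra days are Sat, Sun, Mon, Tue, Wed — 3 of them qualify.
Total: 144 + 3 = 147.

147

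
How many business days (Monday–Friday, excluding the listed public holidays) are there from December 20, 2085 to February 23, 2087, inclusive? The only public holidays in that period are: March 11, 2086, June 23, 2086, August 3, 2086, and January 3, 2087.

December 20, 2085 is a Thursday.
That's 431 days from start to end, counting both.
431 = 7 × 61 + 4, so there are 61 full weeks plus 4 extra days.
Each full week contributes 5 weekdays (Mon–Fri): 61 × 5 = 305.
The 4 extra days are Thursday, Friday, Saturday, Sunday — 2 of them qualify.
Total: 305 + 2 = 307.
Holidays: March 11, 2086 (Mon); June 23, 2086 (Sun); August 3, 2086 (Sat); January 3, 2087 (Fri).
2 of the 4 holidays fall on weekdays; the rest are weekends and were already excluded.
Business days: 307 − 2 = 305.

305 business days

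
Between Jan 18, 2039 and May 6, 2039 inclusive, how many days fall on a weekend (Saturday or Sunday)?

Jan 18, 2039 is a Tuesday.
The range spans 109 days (inclusive of both endpoints).
109 = 7 × 15 + 4, so there are 15 full weeks plus 4 extra days.
Each full week contributes 2 weekend days (Sat, Sun): 15 × 2 = 30.
The 4 extra days are Tue, Wed, Thu, Fri — none qualify.
Total: 30 + 0 = 30.

30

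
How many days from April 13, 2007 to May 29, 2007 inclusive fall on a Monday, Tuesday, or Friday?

April 13, 2007 is a Friday.
That's 47 days from start to end, counting both.
47 = 7 × 6 + 5, so there are 6 full weeks plus 5 extra days.
Each full week contributes 3 days from the set (Mon, Tue, Fri): 6 × 3 = 18.
The 5 extra days are Fri, Sat, Sun, Mon, Tue — 3 of them qualify.
Total: 18 + 3 = 21.

21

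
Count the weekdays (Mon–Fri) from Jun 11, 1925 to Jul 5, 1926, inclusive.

278

Jun 11, 1925 is a Thursday.
That's 390 days from start to end, counting both.
390 = 7 × 55 + 5, so there are 55 full weeks plus 5 extra days.
Each full week contributes 5 weekdays (Mon–Fri): 55 × 5 = 275.
The 5 extra days are Thu, Fri, Sat, Sun, Mon — 3 of them qualify.
Total: 275 + 3 = 278.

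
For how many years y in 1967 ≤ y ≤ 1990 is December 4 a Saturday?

3

Day of week of December 4 in each year:
1967: Mon, 1968: Wed, 1969: Thu, 1970: Fri, 1971: Sat ✓, 1972: Mon, 1973: Tue, 1974: Wed, 1975: Thu, 1976: Sat ✓, 1977: Sun, 1978: Mon, 1979: Tue, 1980: Thu, 1981: Fri, 1982: Sat ✓, 1983: Sun, 1984: Tue, 1985: Wed, 1986: Thu, 1987: Fri, 1988: Sun, 1989: Mon, 1990: Tue
Saturdays: 1971, 1976, 1982.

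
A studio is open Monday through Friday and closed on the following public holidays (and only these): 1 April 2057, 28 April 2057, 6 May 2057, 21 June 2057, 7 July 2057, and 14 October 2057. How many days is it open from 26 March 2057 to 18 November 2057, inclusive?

26 March 2057 is a Monday.
That's 238 days from start to end, counting both.
238 = 7 × 34, so the span is exactly 34 full weeks.
Each full week contributes 5 weekdays (Mon–Fri): 34 × 5 = 170.
Holidays: 1 April 2057 (Sun); 28 April 2057 (Sat); 6 May 2057 (Sun); 21 June 2057 (Thu); 7 July 2057 (Sat); 14 October 2057 (Sun).
1 of the 6 holidays fall on weekdays; the rest are weekends and were already excluded.
Business days: 170 − 1 = 169.

169 business days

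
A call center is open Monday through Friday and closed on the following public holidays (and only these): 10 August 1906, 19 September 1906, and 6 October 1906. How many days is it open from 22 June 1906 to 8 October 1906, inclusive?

75 business days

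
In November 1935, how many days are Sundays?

4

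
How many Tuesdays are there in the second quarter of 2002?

13

2002-04-01 is a Monday.
The range spans 91 days (inclusive of both endpoints).
91 = 7 × 13, so the span is exactly 13 full weeks.
Each full week contributes one Tuesday: 13 so far.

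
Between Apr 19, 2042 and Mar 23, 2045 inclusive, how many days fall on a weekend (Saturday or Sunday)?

Apr 19, 2042 is a Saturday.
The range spans 1070 days (inclusive of both endpoints).
1070 = 7 × 152 + 6, so there are 152 full weeks plus 6 extra days.
Each full week contributes 2 weekend days (Sat, Sun): 152 × 2 = 304.
The 6 extra days are Saturday, Sunday, Monday, Tuesday, Wednesday, Thursday — 2 of them qualify.
Total: 304 + 2 = 306.

306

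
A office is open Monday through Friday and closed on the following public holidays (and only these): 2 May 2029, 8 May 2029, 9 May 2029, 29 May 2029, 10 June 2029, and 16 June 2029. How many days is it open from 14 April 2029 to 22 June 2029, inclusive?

46 business days

14 April 2029 is a Saturday.
That's 70 days from start to end, counting both.
70 = 7 × 10, so the span is exactly 10 full weeks.
Each full week contributes 5 weekdays (Mon–Fri): 10 × 5 = 50.
Total: 50.
Holidays: 2 May 2029 (Wed); 8 May 2029 (Tue); 9 May 2029 (Wed); 29 May 2029 (Tue); 10 June 2029 (Sun); 16 June 2029 (Sat).
4 of the 6 holidays fall on weekdays; the rest are weekends and were already excluded.
Business days: 50 − 4 = 46.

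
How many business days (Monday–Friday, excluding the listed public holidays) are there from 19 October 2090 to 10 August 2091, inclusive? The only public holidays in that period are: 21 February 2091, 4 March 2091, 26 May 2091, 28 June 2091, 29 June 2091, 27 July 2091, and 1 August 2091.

207 business days

19 October 2090 is a Thursday.
The range spans 296 days (inclusive of both endpoints).
296 = 7 × 42 + 2, so there are 42 full weeks plus 2 extra days.
Each full week contributes 5 weekdays (Mon–Fri): 42 × 5 = 210.
The 2 extra days are Thu, Fri — 2 of them qualify.
Total: 210 + 2 = 212.
Holidays: 21 February 2091 (Wed); 4 March 2091 (Sun); 26 May 2091 (Sat); 28 June 2091 (Thu); 29 June 2091 (Fri); 27 July 2091 (Fri); 1 August 2091 (Wed).
5 of the 7 holidays fall on weekdays; the rest are weekends and were already excluded.
Business days: 212 − 5 = 207.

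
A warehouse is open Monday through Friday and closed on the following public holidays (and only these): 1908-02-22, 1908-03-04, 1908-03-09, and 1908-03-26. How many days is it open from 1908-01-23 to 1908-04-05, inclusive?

1908-01-23 is a Thursday.
That's 74 days from start to end, counting both.
74 = 7 × 10 + 4, so there are 10 full weeks plus 4 extra days.
Each full week contributes 5 weekdays (Mon–Fri): 10 × 5 = 50.
The 4 extra days are Thu, Fri, Sat, Sun — 2 of them qualify.
Total: 50 + 2 = 52.
Holidays: 1908-02-22 (Sat); 1908-03-04 (Wed); 1908-03-09 (Mon); 1908-03-26 (Thu).
3 of the 4 holidays fall on weekdays; the rest are weekends and were already excluded.
Business days: 52 − 3 = 49.

49 business days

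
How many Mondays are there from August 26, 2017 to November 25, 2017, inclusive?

13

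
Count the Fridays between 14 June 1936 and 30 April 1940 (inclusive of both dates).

14 June 1936 is a Sunday.
From 14 June 1936 to 30 April 1940 is 1417 days inclusive.
1417 = 7 × 202 + 3, so there are 202 full weeks plus 3 extra days.
Each full week contributes one Friday: 202 so far.
The 3 extra days are Sunday, Monday, Tuesday — none qualify.
Total: 202 + 0 = 202.

202 Fridays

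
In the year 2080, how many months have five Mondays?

5

A month has five Mondays exactly when Monday falls within its first (length − 28) days.
Jan: 31 days, starts Mon → 5 of Mon, Tue, Wed ✓
Feb: 29 days, starts Thu → 5 of Thu
Mar: 31 days, starts Fri → 5 of Fri, Sat, Sun
Apr: 30 days, starts Mon → 5 of Mon, Tue ✓
May: 31 days, starts Wed → 5 of Wed, Thu, Fri
Jun: 30 days, starts Sat → 5 of Sat, Sun
Jul: 31 days, starts Mon → 5 of Mon, Tue, Wed ✓
Aug: 31 days, starts Thu → 5 of Thu, Fri, Sat
Sep: 30 days, starts Sun → 5 of Sun, Mon ✓
Oct: 31 days, starts Tue → 5 of Tue, Wed, Thu
Nov: 30 days, starts Fri → 5 of Fri, Sat
Dec: 31 days, starts Sun → 5 of Sun, Mon, Tue ✓
Months with five Mondays: Jan, Apr, Jul, Sep, Dec.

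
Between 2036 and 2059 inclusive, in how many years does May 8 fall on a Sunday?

3

Day of week of May 8 in each year:
2036: Thu, 2037: Fri, 2038: Sat, 2039: Sun ✓, 2040: Tue, 2041: Wed, 2042: Thu, 2043: Fri, 2044: Sun ✓, 2045: Mon, 2046: Tue, 2047: Wed, 2048: Fri, 2049: Sat, 2050: Sun ✓, 2051: Mon, 2052: Wed, 2053: Thu, 2054: Fri, 2055: Sat, 2056: Mon, 2057: Tue, 2058: Wed, 2059: Thu
Sundays: 2039, 2044, 2050.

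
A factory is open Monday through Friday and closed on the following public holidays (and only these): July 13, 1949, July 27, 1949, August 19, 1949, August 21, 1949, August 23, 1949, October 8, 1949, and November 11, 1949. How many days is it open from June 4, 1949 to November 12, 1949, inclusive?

110

June 4, 1949 is a Saturday.
From June 4, 1949 to November 12, 1949 is 162 days inclusive.
162 = 7 × 23 + 1, so there are 23 full weeks plus 1 extra day.
Each full week contributes 5 weekdays (Mon–Fri): 23 × 5 = 115.
The 1 extra day is Saturday — none qualify.
Total: 115 + 0 = 115.
Holidays: July 13, 1949 (Wed); July 27, 1949 (Wed); August 19, 1949 (Fri); August 21, 1949 (Sun); August 23, 1949 (Tue); October 8, 1949 (Sat); November 11, 1949 (Fri).
5 of the 7 holidays fall on weekdays; the rest are weekends and were already excluded.
Business days: 115 − 5 = 110.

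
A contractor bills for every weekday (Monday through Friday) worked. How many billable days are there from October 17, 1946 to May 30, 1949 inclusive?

683 weekdays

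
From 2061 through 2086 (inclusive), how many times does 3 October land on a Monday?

Day of week of October 3 in each year:
2061: Mon ✓, 2062: Tue, 2063: Wed, 2064: Fri, 2065: Sat, 2066: Sun, 2067: Mon ✓, 2068: Wed, 2069: Thu, 2070: Fri, 2071: Sat, 2072: Mon ✓, 2073: Tue, 2074: Wed, 2075: Thu, 2076: Sat, 2077: Sun, 2078: Mon ✓, 2079: Tue, 2080: Thu, 2081: Fri, 2082: Sat, 2083: Sun, 2084: Tue, 2085: Wed, 2086: Thu
Mondays: 2061, 2067, 2072, 2078.

4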